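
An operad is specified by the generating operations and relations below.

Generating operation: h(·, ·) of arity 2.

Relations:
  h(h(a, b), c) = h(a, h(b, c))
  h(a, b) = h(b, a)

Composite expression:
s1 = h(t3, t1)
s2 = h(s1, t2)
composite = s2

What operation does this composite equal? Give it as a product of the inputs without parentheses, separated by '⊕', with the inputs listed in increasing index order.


t1 ⊕ t2 ⊕ t3

Reordering under h is free, so list the t-inputs canonically.
h(t3, t1) spells out as t3 ⊕ t1
h(h(t3, t1), t2) spells out as t3 ⊕ t1 ⊕ t2
the factors in increasing index order: t1 ⊕ t2 ⊕ t3


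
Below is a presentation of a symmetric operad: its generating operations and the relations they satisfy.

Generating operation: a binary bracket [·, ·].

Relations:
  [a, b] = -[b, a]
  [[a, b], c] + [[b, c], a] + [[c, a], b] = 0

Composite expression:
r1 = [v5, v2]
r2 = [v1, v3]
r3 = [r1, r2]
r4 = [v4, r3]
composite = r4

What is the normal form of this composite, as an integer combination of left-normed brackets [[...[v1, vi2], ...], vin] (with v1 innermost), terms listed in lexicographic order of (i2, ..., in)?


-[[[[v1, v3], v2], v5], v4] + [[[[v1, v3], v5], v2], v4]

Expand each bracket as ab - ba; the v1-initial words give the coefficients.
Composite bracket: [v4, [[v5, v2], [v1, v3]]]
Under [a, b] = ab - ba we get 16 signed associative words (2^4 = 16).
Coefficients come from the v1-initial words:
  sign of v1v3v2v5v4 is -1, so it contributes -[[[[v1, v3], v2], v5], v4]
  sign of v1v3v5v2v4 is +1, so it contributes +[[[[v1, v3], v5], v2], v4]


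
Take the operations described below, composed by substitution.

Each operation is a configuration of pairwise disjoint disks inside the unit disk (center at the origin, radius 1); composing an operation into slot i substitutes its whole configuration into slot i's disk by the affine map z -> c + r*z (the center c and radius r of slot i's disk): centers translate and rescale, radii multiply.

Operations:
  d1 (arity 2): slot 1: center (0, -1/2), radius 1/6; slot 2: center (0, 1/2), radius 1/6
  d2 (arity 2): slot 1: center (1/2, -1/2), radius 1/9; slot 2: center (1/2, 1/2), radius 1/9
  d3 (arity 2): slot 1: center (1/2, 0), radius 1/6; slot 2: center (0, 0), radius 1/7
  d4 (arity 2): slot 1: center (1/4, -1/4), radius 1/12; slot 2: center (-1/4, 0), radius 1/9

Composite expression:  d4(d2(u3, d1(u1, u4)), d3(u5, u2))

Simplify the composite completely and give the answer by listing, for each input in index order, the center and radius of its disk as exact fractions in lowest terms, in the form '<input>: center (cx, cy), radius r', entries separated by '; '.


Follow each u-input down from d4: c' goes to c + r*c', radius to r*r'.
input u3: composing its 2 substitution steps yields center (7/24, -7/24), radius 1/108
input u1: composing its 3 substitution steps yields center (7/24, -23/108), radius 1/648
input u4: composing its 3 substitution steps yields center (7/24, -11/54), radius 1/648
input u5: composing its 2 substitution steps yields center (-7/36, 0), radius 1/54
input u2: composing its 2 substitution steps yields center (-1/4, 0), radius 1/63

u1: center (7/24, -23/108), radius 1/648; u2: center (-1/4, 0), radius 1/63; u3: center (7/24, -7/24), radius 1/108; u4: center (7/24, -11/54), radius 1/648; u5: center (-7/36, 0), radius 1/54


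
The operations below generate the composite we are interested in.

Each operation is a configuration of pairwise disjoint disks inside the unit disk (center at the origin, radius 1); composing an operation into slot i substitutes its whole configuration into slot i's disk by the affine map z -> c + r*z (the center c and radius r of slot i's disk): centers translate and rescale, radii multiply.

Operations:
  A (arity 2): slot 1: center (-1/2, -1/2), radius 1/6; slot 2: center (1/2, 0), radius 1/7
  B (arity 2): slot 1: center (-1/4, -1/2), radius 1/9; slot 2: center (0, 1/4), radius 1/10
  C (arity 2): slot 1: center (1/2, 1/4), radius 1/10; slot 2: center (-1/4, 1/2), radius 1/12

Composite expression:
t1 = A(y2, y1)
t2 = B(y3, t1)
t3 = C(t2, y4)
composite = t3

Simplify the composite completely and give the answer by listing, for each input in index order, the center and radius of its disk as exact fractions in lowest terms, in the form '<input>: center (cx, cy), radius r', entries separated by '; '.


y1: center (101/200, 11/40), radius 1/700; y2: center (99/200, 27/100), radius 1/600; y3: center (19/40, 1/5), radius 1/90; y4: center (-1/4, 1/2), radius 1/12

Each y-disk chains the slot maps above it in C; radii multiply.
input y3: applying the 2 nested substitutions gives center (19/40, 1/5), radius 1/90
input y2: applying the 3 nested substitutions gives center (99/200, 27/100), radius 1/600
input y1: applying the 3 nested substitutions gives center (101/200, 11/40), radius 1/700
input y4: applying the 1 nested substitution gives center (-1/4, 1/2), radius 1/12


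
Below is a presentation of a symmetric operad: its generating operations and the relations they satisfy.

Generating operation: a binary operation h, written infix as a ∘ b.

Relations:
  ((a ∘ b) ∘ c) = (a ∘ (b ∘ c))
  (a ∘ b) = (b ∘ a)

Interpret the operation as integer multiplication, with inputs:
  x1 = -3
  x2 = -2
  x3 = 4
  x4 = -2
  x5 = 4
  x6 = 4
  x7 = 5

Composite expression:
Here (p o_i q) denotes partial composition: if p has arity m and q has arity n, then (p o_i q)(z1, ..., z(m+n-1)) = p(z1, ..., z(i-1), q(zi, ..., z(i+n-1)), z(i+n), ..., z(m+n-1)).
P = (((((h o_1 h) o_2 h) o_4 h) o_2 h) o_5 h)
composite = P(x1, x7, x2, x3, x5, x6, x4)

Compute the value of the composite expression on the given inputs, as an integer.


-3840


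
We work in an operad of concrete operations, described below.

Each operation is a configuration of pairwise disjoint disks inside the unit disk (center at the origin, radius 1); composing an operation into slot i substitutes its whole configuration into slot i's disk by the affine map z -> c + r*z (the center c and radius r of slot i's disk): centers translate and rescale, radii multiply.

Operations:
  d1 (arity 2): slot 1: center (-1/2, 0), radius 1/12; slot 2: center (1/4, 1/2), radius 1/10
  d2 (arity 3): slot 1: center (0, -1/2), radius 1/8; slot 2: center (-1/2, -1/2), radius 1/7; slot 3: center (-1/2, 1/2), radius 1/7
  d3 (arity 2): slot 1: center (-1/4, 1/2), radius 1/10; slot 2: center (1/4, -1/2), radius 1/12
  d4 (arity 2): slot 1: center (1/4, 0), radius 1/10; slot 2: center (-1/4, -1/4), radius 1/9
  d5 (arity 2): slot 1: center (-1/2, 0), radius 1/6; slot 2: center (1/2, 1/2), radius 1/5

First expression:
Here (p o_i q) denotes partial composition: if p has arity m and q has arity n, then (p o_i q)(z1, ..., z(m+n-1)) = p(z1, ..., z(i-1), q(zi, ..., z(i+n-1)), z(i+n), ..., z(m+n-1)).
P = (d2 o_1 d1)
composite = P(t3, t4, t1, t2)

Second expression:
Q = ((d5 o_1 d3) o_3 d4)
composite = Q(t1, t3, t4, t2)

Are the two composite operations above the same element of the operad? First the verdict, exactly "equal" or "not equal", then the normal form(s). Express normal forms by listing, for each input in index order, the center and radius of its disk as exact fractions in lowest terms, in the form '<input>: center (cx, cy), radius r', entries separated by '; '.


not equal: they reduce to t1: center (-1/2, -1/2), radius 1/7; t2: center (-1/2, 1/2), radius 1/7; t3: center (-1/16, -1/2), radius 1/96; t4: center (1/32, -7/16), radius 1/80 and t1: center (-13/24, 1/12), radius 1/60; t2: center (9/20, 9/20), radius 1/45; t3: center (-11/24, -1/12), radius 1/72; t4: center (11/20, 1/2), radius 1/50

Normal form of the first expression: t1: center (-1/2, -1/2), radius 1/7; t2: center (-1/2, 1/2), radius 1/7; t3: center (-1/16, -1/2), radius 1/96; t4: center (1/32, -7/16), radius 1/80
Normal form of the second expression: t1: center (-13/24, 1/12), radius 1/60; t2: center (9/20, 9/20), radius 1/45; t3: center (-11/24, -1/12), radius 1/72; t4: center (11/20, 1/2), radius 1/50
The forms do not match — not equal.


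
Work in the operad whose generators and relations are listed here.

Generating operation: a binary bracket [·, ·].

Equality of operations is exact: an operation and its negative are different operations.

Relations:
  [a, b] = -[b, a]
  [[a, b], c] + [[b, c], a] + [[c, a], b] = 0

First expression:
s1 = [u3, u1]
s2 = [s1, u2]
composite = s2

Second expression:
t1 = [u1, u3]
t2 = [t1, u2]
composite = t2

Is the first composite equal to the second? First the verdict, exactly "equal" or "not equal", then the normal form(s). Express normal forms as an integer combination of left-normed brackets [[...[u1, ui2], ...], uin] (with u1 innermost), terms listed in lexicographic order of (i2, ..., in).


In normal form, the first expression is -[[u1, u3], u2]
In normal form, the second expression is [[u1, u3], u2]
The normal forms differ: not equal.

not equal — first -[[u1, u3], u2], second [[u1, u3], u2]


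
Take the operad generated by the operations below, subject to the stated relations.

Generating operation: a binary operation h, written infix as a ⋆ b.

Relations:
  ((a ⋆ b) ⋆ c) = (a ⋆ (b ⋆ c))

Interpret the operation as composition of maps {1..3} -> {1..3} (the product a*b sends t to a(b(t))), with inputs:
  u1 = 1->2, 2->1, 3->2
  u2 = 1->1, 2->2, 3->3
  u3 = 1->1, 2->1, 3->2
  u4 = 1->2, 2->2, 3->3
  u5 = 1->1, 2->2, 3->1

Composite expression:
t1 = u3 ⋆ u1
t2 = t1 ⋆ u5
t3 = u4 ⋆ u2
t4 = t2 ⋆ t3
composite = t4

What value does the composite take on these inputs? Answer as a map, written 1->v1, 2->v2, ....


1->1, 2->1, 3->1

(u3 ⋆ u1) = 1->1, 2->1, 3->1
((u3 ⋆ u1) ⋆ u5) = 1->1, 2->1, 3->1
(u4 ⋆ u2) = 1->2, 2->2, 3->3
(((u3 ⋆ u1) ⋆ u5) ⋆ (u4 ⋆ u2)) = 1->1, 2->1, 3->1


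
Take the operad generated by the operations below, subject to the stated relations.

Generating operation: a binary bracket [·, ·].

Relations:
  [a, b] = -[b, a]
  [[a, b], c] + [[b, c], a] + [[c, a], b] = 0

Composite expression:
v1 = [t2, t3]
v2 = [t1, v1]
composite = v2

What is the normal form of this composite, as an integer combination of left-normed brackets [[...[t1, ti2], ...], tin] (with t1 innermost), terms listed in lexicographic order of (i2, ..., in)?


Expand each bracket as ab - ba; the t1-initial words give the coefficients.
Composite bracket: [t1, [t2, t3]]
Expanding via [a, b] = ab - ba: 4 signed words (2^2 = 4).
Only words starting with t1 matter:
  t1t2t3 (sign +1) contributes +[[t1, t2], t3]
  t1t3t2 (sign -1) contributes -[[t1, t3], t2]

[[t1, t2], t3] - [[t1, t3], t2]


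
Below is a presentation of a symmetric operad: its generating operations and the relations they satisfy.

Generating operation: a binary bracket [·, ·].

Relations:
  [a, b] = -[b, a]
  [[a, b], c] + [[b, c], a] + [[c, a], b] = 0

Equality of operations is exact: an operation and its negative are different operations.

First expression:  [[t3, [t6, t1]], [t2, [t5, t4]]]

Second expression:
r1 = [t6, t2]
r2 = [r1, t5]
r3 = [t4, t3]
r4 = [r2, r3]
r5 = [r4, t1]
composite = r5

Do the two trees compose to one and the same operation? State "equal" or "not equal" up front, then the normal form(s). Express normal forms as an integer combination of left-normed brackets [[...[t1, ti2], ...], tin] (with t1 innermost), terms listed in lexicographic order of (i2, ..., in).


not equal; the first gives -[[[[[t1, t6], t3], t2], t4], t5] + [[[[[t1, t6], t3], t2], t5], t4] + [[[[[t1, t6], t3], t4], t5], t2] - [[[[[t1, t6], t3], t5], t4], t2] and the second -[[[[[t1, t2], t6], t5], t3], t4] + [[[[[t1, t2], t6], t5], t4], t3] + [[[[[t1, t3], t4], t2], t6], t5] - [[[[[t1, t3], t4], t5], t2], t6] + [[[[[t1, t3], t4], t5], t6], t2] - [[[[[t1, t3], t4], t6], t2], t5] - [[[[[t1, t4], t3], t2], t6], t5] + [[[[[t1, t4], t3], t5], t2], t6] - [[[[[t1, t4], t3], t5], t6], t2] + [[[[[t1, t4], t3], t6], t2], t5] + [[[[[t1, t5], t2], t6], t3], t4] - [[[[[t1, t5], t2], t6], t4], t3] - [[[[[t1, t5], t6], t2], t3], t4] + [[[[[t1, t5], t6], t2], t4], t3] + [[[[[t1, t6], t2], t5], t3], t4] - [[[[[t1, t6], t2], t5], t4], t3]

The first expression, normalized: -[[[[[t1, t6], t3], t2], t4], t5] + [[[[[t1, t6], t3], t2], t5], t4] + [[[[[t1, t6], t3], t4], t5], t2] - [[[[[t1, t6], t3], t5], t4], t2]
The second expression, normalized: -[[[[[t1, t2], t6], t5], t3], t4] + [[[[[t1, t2], t6], t5], t4], t3] + [[[[[t1, t3], t4], t2], t6], t5] - [[[[[t1, t3], t4], t5], t2], t6] + [[[[[t1, t3], t4], t5], t6], t2] - [[[[[t1, t3], t4], t6], t2], t5] - [[[[[t1, t4], t3], t2], t6], t5] + [[[[[t1, t4], t3], t5], t2], t6] - [[[[[t1, t4], t3], t5], t6], t2] + [[[[[t1, t4], t3], t6], t2], t5] + [[[[[t1, t5], t2], t6], t3], t4] - [[[[[t1, t5], t2], t6], t4], t3] - [[[[[t1, t5], t6], t2], t3], t4] + [[[[[t1, t5], t6], t2], t4], t3] + [[[[[t1, t6], t2], t5], t3], t4] - [[[[[t1, t6], t2], t5], t4], t3]
They disagree, so not equal.


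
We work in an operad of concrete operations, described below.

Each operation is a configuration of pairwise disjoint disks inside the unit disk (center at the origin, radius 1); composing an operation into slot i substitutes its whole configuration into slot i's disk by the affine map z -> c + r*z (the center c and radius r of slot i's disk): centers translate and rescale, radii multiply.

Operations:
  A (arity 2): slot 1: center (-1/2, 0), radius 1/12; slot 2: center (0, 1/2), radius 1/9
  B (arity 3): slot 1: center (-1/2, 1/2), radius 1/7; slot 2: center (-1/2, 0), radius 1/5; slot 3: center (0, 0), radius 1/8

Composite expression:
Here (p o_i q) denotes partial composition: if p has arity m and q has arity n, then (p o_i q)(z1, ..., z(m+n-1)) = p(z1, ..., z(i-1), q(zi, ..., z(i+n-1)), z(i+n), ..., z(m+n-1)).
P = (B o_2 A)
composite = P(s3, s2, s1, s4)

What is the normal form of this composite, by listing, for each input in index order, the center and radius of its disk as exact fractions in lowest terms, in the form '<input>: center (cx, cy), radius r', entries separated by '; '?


Affine substitution under B: radii multiply and s-centers shift.
input s3: composing its 1 substitution step yields center (-1/2, 1/2), radius 1/7
input s2: composing its 2 substitution steps yields center (-3/5, 0), radius 1/60
input s1: composing its 2 substitution steps yields center (-1/2, 1/10), radius 1/45
input s4: composing its 1 substitution step yields center (0, 0), radius 1/8

s1: center (-1/2, 1/10), radius 1/45; s2: center (-3/5, 0), radius 1/60; s3: center (-1/2, 1/2), radius 1/7; s4: center (0, 0), radius 1/8


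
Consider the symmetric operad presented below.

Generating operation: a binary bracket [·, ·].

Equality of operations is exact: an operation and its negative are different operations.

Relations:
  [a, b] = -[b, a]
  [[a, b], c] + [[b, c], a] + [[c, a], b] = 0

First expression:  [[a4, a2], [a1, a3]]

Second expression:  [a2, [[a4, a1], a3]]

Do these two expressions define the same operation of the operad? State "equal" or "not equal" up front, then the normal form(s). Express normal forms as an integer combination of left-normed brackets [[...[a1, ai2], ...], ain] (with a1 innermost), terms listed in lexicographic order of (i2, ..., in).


not equal; first: [[[a1, a3], a2], a4] - [[[a1, a3], a4], a2]; second: [[[a1, a4], a3], a2]

In normal form, the first expression is [[[a1, a3], a2], a4] - [[[a1, a3], a4], a2]
In normal form, the second expression is [[[a1, a4], a3], a2]
They disagree, so not equal.


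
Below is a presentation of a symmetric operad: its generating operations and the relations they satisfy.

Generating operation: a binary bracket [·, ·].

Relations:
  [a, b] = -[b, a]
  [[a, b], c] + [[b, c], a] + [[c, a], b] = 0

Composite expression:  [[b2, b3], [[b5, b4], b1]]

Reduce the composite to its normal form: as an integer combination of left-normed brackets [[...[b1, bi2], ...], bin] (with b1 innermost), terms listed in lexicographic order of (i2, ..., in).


-[[[[b1, b4], b5], b2], b3] + [[[[b1, b4], b5], b3], b2] + [[[[b1, b5], b4], b2], b3] - [[[[b1, b5], b4], b3], b2]

Expand each bracket as ab - ba; the b1-initial words give the coefficients.
Composite bracket: [[b2, b3], [[b5, b4], b1]]
Under [a, b] = ab - ba we get 16 signed associative words (2^4 = 16).
Keep just the words that open with b1:
  b1b4b5b2b3 (sign -1) contributes -[[[[b1, b4], b5], b2], b3]
  b1b4b5b3b2 (sign +1) contributes +[[[[b1, b4], b5], b3], b2]
  b1b5b4b2b3 (sign +1) contributes +[[[[b1, b5], b4], b2], b3]
  b1b5b4b3b2 (sign -1) contributes -[[[[b1, b5], b4], b3], b2]


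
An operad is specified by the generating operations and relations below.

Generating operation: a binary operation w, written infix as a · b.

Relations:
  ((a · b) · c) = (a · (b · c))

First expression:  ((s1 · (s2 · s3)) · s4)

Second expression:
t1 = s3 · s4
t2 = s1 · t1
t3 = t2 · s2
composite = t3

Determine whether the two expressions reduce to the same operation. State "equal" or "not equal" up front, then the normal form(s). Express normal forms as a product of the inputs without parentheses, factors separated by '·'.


not equal; the first gives s1 · s2 · s3 · s4 and the second s1 · s3 · s4 · s2

In normal form, the first expression is s1 · s2 · s3 · s4
In normal form, the second expression is s1 · s3 · s4 · s2
They disagree, so not equal.


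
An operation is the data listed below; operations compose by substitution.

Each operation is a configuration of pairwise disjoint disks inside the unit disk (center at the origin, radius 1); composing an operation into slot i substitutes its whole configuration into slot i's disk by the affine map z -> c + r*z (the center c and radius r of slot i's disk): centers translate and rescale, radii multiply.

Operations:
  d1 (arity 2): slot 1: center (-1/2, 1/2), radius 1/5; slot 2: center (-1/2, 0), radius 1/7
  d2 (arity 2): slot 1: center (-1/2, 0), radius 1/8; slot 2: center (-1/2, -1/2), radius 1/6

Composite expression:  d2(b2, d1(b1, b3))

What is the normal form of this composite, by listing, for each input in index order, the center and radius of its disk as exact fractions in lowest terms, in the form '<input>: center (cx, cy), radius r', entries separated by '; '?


Each b-disk chains the slot maps above it in d2; radii multiply.
input b2: composing its 1 substitution step yields center (-1/2, 0), radius 1/8
input b1: composing its 2 substitution steps yields center (-7/12, -5/12), radius 1/30
input b3: composing its 2 substitution steps yields center (-7/12, -1/2), radius 1/42

b1: center (-7/12, -5/12), radius 1/30; b2: center (-1/2, 0), radius 1/8; b3: center (-7/12, -1/2), radius 1/42


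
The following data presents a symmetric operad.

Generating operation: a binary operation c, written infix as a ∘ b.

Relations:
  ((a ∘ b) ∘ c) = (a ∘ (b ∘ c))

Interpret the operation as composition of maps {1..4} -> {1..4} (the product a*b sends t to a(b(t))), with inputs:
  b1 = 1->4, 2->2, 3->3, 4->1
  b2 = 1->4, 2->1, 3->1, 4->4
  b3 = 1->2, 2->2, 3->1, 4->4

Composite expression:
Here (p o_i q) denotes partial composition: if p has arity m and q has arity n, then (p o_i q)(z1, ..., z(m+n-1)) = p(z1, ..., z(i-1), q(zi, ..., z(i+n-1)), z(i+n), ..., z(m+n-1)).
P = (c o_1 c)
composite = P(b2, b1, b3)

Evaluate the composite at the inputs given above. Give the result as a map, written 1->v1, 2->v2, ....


(b2 ∘ b1) = 1->4, 2->1, 3->1, 4->4
((b2 ∘ b1) ∘ b3) = 1->1, 2->1, 3->4, 4->4

1->1, 2->1, 3->4, 4->4


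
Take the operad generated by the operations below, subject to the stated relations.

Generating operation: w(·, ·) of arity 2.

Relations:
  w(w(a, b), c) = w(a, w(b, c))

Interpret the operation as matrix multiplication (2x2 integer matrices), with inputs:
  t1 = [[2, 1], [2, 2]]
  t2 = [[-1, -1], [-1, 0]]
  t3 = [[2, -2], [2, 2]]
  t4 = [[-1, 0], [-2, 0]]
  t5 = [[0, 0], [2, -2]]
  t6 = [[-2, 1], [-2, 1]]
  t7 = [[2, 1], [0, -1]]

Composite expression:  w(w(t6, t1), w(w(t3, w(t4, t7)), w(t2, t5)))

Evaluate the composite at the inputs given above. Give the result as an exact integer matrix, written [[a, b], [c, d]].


[[16, -16], [16, -16]]

w(t6, t1) = [[-2, 0], [-2, 0]]
w(t4, t7) = [[-2, -1], [-4, -2]]
w(t3, w(t4, t7)) = [[4, 2], [-12, -6]]
w(t2, t5) = [[-2, 2], [0, 0]]
w(w(t3, w(t4, t7)), w(t2, t5)) = [[-8, 8], [24, -24]]
w(w(t6, t1), w(w(t3, w(t4, t7)), w(t2, t5))) = [[16, -16], [16, -16]]


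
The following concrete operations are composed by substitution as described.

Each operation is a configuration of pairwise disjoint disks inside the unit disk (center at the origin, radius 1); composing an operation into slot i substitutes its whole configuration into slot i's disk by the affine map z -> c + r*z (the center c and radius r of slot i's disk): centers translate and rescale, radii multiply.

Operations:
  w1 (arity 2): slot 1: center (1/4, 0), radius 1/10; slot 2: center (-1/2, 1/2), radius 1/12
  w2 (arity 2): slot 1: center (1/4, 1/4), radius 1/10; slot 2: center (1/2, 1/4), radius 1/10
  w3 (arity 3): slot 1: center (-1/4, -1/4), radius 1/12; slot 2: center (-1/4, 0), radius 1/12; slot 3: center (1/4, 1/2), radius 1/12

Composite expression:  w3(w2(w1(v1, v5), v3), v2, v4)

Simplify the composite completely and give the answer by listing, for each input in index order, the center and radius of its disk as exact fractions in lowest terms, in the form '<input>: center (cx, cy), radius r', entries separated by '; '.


v1: center (-109/480, -11/48), radius 1/1200; v2: center (-1/4, 0), radius 1/12; v3: center (-5/24, -11/48), radius 1/120; v4: center (1/4, 1/2), radius 1/12; v5: center (-7/30, -9/40), radius 1/1440

Only the slot chain above each v matters under w3; compose those maps.
v1: after 3 affine steps, its disk has center (-109/480, -11/48), radius 1/1200
v5: after 3 affine steps, its disk has center (-7/30, -9/40), radius 1/1440
v3: after 2 affine steps, its disk has center (-5/24, -11/48), radius 1/120
v2: after 1 affine step, its disk has center (-1/4, 0), radius 1/12
v4: after 1 affine step, its disk has center (1/4, 1/2), radius 1/12


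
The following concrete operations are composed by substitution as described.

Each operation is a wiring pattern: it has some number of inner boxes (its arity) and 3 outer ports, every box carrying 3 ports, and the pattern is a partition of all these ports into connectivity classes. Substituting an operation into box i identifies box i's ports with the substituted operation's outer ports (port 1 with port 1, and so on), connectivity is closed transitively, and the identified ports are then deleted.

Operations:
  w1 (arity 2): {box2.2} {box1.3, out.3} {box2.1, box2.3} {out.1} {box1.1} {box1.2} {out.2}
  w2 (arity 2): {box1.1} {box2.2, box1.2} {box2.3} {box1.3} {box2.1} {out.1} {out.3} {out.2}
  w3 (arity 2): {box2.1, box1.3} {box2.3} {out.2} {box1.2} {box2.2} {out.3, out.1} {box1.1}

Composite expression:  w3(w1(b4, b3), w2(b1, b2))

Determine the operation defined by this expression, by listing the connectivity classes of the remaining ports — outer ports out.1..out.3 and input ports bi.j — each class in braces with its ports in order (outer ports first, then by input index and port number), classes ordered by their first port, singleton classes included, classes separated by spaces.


{out.1, out.3} {out.2} {b1.1} {b1.2, b2.2} {b1.3} {b2.1} {b2.3} {b3.1, b3.3} {b3.2} {b4.1} {b4.2} {b4.3}


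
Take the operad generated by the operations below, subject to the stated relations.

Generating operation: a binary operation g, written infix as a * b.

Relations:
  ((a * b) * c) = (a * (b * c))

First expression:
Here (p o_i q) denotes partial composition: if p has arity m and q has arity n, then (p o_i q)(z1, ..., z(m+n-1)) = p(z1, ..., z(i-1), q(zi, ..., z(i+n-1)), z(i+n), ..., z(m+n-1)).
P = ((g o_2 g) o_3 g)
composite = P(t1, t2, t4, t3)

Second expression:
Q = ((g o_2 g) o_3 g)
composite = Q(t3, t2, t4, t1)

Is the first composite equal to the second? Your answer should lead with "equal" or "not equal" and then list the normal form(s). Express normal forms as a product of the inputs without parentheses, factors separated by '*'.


not equal; the first gives t1 * t2 * t4 * t3 and the second t3 * t2 * t4 * t1

In normal form, the first expression is t1 * t2 * t4 * t3
In normal form, the second expression is t3 * t2 * t4 * t1
The normal forms differ: not equal.


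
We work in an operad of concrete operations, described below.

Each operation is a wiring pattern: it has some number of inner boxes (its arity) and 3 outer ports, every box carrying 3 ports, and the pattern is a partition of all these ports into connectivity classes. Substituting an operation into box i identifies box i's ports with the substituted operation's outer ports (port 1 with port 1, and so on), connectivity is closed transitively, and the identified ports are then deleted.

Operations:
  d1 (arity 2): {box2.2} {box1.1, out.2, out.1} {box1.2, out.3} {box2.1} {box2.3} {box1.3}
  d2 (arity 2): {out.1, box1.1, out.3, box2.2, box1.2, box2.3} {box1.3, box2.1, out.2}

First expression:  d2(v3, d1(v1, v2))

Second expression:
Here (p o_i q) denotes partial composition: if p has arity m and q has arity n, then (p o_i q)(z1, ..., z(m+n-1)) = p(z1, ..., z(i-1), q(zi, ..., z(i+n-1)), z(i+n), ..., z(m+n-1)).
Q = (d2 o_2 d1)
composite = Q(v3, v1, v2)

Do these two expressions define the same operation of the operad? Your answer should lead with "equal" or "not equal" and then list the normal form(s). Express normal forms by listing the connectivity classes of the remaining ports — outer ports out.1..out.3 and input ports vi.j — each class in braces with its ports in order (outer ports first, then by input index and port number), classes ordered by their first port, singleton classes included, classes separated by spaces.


The first composite normalizes to {out.1, out.2, out.3, v1.1, v1.2, v3.1, v3.2, v3.3} {v1.3} {v2.1} {v2.2} {v2.3}
The second composite normalizes to {out.1, out.2, out.3, v1.1, v1.2, v3.1, v3.2, v3.3} {v1.3} {v2.1} {v2.2} {v2.3}
The normal forms match — equal.

equal — both sides give {out.1, out.2, out.3, v1.1, v1.2, v3.1, v3.2, v3.3} {v1.3} {v2.1} {v2.2} {v2.3}


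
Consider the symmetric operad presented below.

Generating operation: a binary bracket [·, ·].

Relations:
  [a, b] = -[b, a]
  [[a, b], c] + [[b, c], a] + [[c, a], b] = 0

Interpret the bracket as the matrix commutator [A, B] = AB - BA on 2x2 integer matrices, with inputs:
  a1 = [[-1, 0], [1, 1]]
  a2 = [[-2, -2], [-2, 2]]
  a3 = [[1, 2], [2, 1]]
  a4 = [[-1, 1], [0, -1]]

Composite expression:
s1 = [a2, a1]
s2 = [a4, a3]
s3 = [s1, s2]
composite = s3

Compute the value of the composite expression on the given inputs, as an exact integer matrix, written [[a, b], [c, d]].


[a2, a1] = [[-2, -4], [8, 2]]
[a4, a3] = [[2, 0], [0, -2]]
[[a2, a1], [a4, a3]] = [[0, 16], [32, 0]]

[[0, 16], [32, 0]]


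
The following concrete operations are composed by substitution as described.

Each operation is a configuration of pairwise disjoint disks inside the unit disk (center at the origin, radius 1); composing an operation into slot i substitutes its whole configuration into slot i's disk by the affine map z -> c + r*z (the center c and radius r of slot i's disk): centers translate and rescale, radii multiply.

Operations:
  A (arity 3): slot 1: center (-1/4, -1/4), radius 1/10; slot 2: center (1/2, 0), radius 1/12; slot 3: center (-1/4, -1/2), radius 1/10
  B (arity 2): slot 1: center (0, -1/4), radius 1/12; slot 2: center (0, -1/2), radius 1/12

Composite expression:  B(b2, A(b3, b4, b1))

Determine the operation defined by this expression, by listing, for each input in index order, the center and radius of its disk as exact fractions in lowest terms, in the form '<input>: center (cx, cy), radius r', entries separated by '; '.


Follow each b-input down from B: c' goes to c + r*c', radius to r*r'.
input b2: applying the 1 nested substitution gives center (0, -1/4), radius 1/12
input b3: applying the 2 nested substitutions gives center (-1/48, -25/48), radius 1/120
input b4: applying the 2 nested substitutions gives center (1/24, -1/2), radius 1/144
input b1: applying the 2 nested substitutions gives center (-1/48, -13/24), radius 1/120

b1: center (-1/48, -13/24), radius 1/120; b2: center (0, -1/4), radius 1/12; b3: center (-1/48, -25/48), radius 1/120; b4: center (1/24, -1/2), radius 1/144


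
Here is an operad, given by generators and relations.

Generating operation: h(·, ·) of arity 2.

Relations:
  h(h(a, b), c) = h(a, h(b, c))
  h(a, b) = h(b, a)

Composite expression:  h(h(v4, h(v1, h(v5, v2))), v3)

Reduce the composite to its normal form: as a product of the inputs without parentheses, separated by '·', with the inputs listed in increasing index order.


v1 · v2 · v3 · v4 · v5

Both nesting and order wash out for h; what remains is which v's occur.
h(v5, v2) unparenthesizes to v5 · v2
h(v1, h(v5, v2)) unparenthesizes to v1 · v5 · v2
h(v4, h(v1, h(v5, v2))) unparenthesizes to v4 · v1 · v5 · v2
h(h(v4, h(v1, h(v5, v2))), v3) unparenthesizes to v4 · v1 · v5 · v2 · v3
sorting the factors by input index: v1 · v2 · v3 · v4 · v5


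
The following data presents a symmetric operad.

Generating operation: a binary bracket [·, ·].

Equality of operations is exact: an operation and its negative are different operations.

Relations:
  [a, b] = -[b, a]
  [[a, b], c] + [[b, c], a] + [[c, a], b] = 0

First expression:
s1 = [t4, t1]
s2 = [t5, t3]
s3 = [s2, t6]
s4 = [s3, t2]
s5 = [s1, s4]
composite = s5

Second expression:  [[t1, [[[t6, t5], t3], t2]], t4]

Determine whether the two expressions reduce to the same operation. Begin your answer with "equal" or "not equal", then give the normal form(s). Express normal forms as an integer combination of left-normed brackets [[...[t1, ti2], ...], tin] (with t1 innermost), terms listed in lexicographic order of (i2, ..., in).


not equal: they reduce to -[[[[[t1, t4], t2], t3], t5], t6] + [[[[[t1, t4], t2], t5], t3], t6] + [[[[[t1, t4], t2], t6], t3], t5] - [[[[[t1, t4], t2], t6], t5], t3] + [[[[[t1, t4], t3], t5], t6], t2] - [[[[[t1, t4], t5], t3], t6], t2] - [[[[[t1, t4], t6], t3], t5], t2] + [[[[[t1, t4], t6], t5], t3], t2] and -[[[[[t1, t2], t3], t5], t6], t4] + [[[[[t1, t2], t3], t6], t5], t4] + [[[[[t1, t2], t5], t6], t3], t4] - [[[[[t1, t2], t6], t5], t3], t4] + [[[[[t1, t3], t5], t6], t2], t4] - [[[[[t1, t3], t6], t5], t2], t4] - [[[[[t1, t5], t6], t3], t2], t4] + [[[[[t1, t6], t5], t3], t2], t4]

In normal form, the first expression is -[[[[[t1, t4], t2], t3], t5], t6] + [[[[[t1, t4], t2], t5], t3], t6] + [[[[[t1, t4], t2], t6], t3], t5] - [[[[[t1, t4], t2], t6], t5], t3] + [[[[[t1, t4], t3], t5], t6], t2] - [[[[[t1, t4], t5], t3], t6], t2] - [[[[[t1, t4], t6], t3], t5], t2] + [[[[[t1, t4], t6], t5], t3], t2]
In normal form, the second expression is -[[[[[t1, t2], t3], t5], t6], t4] + [[[[[t1, t2], t3], t6], t5], t4] + [[[[[t1, t2], t5], t6], t3], t4] - [[[[[t1, t2], t6], t5], t3], t4] + [[[[[t1, t3], t5], t6], t2], t4] - [[[[[t1, t3], t6], t5], t2], t4] - [[[[[t1, t5], t6], t3], t2], t4] + [[[[[t1, t6], t5], t3], t2], t4]
They disagree, so not equal.


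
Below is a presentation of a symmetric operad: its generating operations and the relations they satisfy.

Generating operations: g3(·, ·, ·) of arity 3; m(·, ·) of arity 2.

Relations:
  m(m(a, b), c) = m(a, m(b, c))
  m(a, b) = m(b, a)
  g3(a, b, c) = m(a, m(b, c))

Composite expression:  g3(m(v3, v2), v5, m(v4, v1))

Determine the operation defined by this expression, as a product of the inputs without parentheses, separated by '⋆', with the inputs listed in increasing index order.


v1 ⋆ v2 ⋆ v3 ⋆ v4 ⋆ v5

Reordering under g3 is free, so list the v-inputs canonically.
m(v3, v2) collapses to v3 ⋆ v2
m(v4, v1) collapses to v4 ⋆ v1
g3(m(v3, v2), v5, m(v4, v1)) collapses to v3 ⋆ v2 ⋆ v5 ⋆ v4 ⋆ v1
sorting the factors by input index: v1 ⋆ v2 ⋆ v3 ⋆ v4 ⋆ v5


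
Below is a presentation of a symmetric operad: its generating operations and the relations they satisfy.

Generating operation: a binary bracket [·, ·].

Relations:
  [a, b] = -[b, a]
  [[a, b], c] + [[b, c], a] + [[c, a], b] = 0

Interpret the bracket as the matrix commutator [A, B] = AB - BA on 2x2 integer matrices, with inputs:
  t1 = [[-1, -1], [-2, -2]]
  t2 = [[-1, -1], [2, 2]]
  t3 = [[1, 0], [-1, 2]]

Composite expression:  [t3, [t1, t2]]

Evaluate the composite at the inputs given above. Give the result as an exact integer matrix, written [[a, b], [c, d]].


[t1, t2] = [[-4, -4], [4, 4]]
[t3, [t1, t2]] = [[-4, 4], [12, 4]]

[[-4, 4], [12, 4]]


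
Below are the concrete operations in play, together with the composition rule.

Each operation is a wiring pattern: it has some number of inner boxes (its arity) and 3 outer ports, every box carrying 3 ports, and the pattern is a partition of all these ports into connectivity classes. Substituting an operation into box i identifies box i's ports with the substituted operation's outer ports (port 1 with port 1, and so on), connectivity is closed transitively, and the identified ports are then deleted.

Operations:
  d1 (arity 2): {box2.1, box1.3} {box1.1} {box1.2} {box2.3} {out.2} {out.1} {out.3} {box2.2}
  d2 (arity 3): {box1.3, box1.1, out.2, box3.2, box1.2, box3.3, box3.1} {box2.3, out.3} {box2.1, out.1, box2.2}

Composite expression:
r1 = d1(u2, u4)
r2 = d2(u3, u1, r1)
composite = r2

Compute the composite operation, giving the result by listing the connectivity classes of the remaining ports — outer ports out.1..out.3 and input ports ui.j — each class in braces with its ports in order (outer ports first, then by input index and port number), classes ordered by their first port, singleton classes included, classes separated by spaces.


{out.1, u1.1, u1.2} {out.2, u3.1, u3.2, u3.3} {out.3, u1.3} {u2.1} {u2.2} {u2.3, u4.1} {u4.2} {u4.3}


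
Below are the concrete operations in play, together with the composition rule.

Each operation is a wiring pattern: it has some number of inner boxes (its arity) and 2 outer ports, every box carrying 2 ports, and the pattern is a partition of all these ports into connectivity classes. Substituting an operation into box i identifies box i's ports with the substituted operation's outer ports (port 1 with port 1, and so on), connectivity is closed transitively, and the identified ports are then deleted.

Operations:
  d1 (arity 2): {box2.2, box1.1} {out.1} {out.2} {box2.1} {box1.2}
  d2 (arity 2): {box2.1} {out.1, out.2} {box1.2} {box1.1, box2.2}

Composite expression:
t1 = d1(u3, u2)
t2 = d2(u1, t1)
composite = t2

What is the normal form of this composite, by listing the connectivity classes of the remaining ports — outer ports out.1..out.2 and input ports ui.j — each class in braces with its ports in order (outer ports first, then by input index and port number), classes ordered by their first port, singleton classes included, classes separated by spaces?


{out.1, out.2} {u1.1} {u1.2} {u2.1} {u2.2, u3.1} {u3.2}


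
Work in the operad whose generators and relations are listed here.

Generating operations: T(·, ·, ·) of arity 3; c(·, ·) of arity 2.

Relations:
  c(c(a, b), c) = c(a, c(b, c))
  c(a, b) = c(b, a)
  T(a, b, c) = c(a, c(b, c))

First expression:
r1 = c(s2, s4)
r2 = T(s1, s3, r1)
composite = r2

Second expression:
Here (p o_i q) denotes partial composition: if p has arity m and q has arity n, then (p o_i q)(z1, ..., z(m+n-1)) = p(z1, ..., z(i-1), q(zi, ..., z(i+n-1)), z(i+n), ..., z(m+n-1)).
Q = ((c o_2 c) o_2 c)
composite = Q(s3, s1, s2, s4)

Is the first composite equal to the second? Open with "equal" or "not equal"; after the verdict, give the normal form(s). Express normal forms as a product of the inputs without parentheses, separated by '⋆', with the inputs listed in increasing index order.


equal: each reduces to s1 ⋆ s2 ⋆ s3 ⋆ s4

The first composite normalizes to s1 ⋆ s2 ⋆ s3 ⋆ s4
The second composite normalizes to s1 ⋆ s2 ⋆ s3 ⋆ s4
Same normal form: equal.


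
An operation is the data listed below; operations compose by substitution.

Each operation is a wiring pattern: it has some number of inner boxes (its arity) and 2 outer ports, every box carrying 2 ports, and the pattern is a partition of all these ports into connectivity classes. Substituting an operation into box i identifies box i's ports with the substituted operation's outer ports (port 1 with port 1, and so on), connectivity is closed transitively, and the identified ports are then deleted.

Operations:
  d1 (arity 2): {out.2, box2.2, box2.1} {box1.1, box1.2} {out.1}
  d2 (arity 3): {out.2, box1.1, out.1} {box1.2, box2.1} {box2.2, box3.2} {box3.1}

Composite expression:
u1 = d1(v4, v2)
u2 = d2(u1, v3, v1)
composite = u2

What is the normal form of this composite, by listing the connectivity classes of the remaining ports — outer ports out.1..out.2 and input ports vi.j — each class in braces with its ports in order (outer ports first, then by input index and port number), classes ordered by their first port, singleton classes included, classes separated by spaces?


{out.1, out.2} {v1.1} {v1.2, v3.2} {v2.1, v2.2, v3.1} {v4.1, v4.2}

Connectivity passes through glued d2-boundaries; trace each wire chain.
composing d1 on (v4, v2), with out.j its own outer ports: {out.1} {out.2, v2.1, v2.2} {v4.1, v4.2}
composing d2 on (v4, v2, v3, v1), with out.j its own outer ports: {out.1, out.2} {v1.1} {v1.2, v3.2} {v2.1, v2.2, v3.1} {v4.1, v4.2}


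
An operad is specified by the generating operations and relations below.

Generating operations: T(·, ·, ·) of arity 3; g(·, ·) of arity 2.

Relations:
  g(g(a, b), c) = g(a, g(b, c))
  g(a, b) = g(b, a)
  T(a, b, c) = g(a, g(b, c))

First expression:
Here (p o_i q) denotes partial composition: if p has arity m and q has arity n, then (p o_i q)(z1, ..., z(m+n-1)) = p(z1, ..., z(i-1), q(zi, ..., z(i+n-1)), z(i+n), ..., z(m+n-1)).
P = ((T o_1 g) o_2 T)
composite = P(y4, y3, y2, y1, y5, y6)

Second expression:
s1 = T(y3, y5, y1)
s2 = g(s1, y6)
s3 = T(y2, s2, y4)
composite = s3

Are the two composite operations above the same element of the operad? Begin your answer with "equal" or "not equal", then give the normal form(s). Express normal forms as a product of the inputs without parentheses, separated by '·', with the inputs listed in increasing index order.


The first expression reduces to y1 · y2 · y3 · y4 · y5 · y6
The second expression reduces to y1 · y2 · y3 · y4 · y5 · y6
The normal forms match — equal.

equal; the common form is y1 · y2 · y3 · y4 · y5 · y6


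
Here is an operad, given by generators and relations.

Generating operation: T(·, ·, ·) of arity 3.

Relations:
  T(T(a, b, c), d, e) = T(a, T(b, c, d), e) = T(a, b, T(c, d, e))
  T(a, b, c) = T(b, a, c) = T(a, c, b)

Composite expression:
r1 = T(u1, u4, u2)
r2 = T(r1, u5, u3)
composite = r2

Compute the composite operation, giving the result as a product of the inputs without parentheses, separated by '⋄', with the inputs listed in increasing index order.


u1 ⋄ u2 ⋄ u3 ⋄ u4 ⋄ u5


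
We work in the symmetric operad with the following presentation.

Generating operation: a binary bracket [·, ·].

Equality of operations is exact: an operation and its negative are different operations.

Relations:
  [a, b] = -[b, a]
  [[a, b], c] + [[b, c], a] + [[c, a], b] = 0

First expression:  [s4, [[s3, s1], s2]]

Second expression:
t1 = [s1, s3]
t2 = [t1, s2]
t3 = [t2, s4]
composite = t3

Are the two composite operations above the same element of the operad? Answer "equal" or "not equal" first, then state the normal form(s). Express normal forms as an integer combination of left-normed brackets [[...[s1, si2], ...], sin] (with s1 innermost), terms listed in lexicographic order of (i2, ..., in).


equal; the common form is [[[s1, s3], s2], s4]


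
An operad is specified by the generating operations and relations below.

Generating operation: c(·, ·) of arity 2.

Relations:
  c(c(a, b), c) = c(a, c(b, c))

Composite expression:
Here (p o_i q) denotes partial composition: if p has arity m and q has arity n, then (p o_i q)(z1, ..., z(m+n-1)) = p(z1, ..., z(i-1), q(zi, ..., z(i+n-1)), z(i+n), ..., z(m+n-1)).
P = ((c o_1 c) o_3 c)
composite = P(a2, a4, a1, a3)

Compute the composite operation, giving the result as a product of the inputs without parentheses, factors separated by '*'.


a2 * a4 * a1 * a3

Key point: c is associative — brackets drop, the a-order remains.
c(a2, a4) collapses to a2 * a4
c(a1, a3) collapses to a1 * a3
c(c(a2, a4), c(a1, a3)) collapses to a2 * a4 * a1 * a3
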